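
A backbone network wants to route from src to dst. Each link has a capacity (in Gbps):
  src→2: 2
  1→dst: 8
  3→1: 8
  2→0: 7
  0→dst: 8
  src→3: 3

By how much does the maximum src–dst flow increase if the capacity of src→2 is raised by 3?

3

Original max flow = 5.
After raising cap(src→2), augmenting paths through that edge carry 3 more units.
New max flow = 8. Increase = 3.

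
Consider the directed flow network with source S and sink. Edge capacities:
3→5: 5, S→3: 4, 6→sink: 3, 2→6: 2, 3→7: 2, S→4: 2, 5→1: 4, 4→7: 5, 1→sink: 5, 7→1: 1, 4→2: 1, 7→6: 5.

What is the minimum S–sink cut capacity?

6

Max flow = 6 (via 5 augmenting paths).
In the residual at optimum, the set reachable from S is {S}.
Cut edges: S→4 (cap 2), S→3 (cap 4). Sum = 6.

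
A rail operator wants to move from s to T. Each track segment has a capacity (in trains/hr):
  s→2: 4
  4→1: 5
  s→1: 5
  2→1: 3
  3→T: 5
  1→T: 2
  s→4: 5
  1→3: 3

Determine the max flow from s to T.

Augment s→1→T: bottleneck 2. Total 2.
Augment s→1→3→T: bottleneck 3. Total 5.
No augmenting path remains in the residual graph.

5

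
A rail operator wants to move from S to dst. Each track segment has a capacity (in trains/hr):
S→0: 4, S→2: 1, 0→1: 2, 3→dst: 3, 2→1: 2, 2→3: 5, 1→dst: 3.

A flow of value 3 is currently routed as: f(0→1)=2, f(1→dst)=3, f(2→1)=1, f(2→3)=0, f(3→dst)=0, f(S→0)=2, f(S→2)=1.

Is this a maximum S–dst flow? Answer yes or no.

Yes

Residual reachable from S: {0, S}; dst is not reachable.
Saturated cut: S→2, 0→1 with total capacity 3 = current flow value. Flow is maximum.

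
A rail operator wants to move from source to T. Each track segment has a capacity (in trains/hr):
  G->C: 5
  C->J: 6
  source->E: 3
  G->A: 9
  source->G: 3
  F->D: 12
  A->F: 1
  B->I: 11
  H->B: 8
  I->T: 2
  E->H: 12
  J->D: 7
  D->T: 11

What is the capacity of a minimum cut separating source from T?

Max flow = 5 (via 2 augmenting paths).
In the residual at optimum, the set reachable from source is {B, E, H, I, source}.
Cut edges: source->G (cap 3), I->T (cap 2). Sum = 5.

5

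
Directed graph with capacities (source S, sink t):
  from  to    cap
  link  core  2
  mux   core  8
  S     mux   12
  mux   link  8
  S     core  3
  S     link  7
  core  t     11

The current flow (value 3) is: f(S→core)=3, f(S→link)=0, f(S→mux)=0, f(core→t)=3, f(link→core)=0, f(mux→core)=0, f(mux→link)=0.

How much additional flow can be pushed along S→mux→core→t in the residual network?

8

Residual capacities along the path: S→mux: 12, mux→core: 8, core→t: 8.
Minimum is 8.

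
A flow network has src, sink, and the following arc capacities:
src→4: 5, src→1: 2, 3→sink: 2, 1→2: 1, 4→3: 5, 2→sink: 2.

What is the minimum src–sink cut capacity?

Max flow = 3 (via 2 augmenting paths).
In the residual at optimum, the set reachable from src is {1, 3, 4, src}.
Cut edges: 1→2 (cap 1), 3→sink (cap 2). Sum = 3.

3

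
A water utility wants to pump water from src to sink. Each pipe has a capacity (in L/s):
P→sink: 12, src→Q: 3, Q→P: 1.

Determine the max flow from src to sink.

Augment src→Q→P→sink: bottleneck 1. Total 1.
No augmenting path remains in the residual graph.

1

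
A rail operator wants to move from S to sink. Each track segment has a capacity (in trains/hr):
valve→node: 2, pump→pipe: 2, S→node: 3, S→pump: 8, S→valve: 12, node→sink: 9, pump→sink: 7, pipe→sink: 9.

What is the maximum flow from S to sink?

13

Augment S→pump→sink: bottleneck 7. Total 7.
Augment S→node→sink: bottleneck 3. Total 10.
Augment S→valve→node→sink: bottleneck 2. Total 12.
Augment S→pump→pipe→sink: bottleneck 1. Total 13.
No augmenting path remains in the residual graph.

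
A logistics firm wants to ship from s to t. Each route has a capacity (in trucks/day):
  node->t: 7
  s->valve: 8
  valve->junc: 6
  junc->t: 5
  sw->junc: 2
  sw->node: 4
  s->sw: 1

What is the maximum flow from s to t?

Augment s->valve->junc->t: bottleneck 5. Total 5.
Augment s->sw->node->t: bottleneck 1. Total 6.
No augmenting path remains in the residual graph.

6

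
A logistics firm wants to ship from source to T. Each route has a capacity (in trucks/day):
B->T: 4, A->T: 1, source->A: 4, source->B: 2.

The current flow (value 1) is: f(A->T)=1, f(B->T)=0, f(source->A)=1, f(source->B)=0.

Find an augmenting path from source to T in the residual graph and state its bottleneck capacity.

Residual along source->B->T: source->B: 2, B->T: 4.
Bottleneck = min = 2.

source->B->T, bottleneck 2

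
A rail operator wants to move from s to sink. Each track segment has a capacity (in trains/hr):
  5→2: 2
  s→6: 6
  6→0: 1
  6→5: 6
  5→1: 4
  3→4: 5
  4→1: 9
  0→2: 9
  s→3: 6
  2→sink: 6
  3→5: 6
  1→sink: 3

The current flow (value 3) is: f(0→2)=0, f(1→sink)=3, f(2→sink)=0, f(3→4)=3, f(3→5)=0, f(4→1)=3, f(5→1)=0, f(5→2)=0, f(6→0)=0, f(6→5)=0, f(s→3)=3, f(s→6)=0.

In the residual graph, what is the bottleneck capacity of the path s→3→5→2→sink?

Residual capacities along the path: s→3: 3, 3→5: 6, 5→2: 2, 2→sink: 6.
Minimum is 2.

2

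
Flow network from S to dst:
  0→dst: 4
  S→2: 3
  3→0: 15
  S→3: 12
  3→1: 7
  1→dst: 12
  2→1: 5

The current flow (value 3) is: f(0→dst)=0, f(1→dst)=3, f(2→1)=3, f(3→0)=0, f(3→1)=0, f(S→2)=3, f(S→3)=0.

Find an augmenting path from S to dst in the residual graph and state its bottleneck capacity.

Residual along S→3→1→dst: S→3: 12, 3→1: 7, 1→dst: 9.
Bottleneck = min = 7.

S→3→1→dst, bottleneck 7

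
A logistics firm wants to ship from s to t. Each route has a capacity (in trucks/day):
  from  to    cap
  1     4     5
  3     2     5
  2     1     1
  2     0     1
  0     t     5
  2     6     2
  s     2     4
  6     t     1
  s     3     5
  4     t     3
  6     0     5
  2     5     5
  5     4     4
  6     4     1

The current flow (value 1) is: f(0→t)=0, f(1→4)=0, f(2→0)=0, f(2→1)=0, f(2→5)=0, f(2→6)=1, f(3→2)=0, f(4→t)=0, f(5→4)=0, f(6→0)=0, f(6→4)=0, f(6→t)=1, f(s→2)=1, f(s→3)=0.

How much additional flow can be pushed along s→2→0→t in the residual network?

Residual capacities along the path: s→2: 3, 2→0: 1, 0→t: 5.
Minimum is 1.

1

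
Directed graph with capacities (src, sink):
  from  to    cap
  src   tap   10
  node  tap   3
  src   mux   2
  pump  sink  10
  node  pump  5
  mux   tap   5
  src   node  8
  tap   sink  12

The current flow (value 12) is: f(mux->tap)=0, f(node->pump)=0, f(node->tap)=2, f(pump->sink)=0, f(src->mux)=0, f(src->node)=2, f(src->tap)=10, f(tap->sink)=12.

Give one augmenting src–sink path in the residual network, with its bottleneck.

Residual along src->node->pump->sink: src->node: 6, node->pump: 5, pump->sink: 10.
Bottleneck = min = 5.

src->node->pump->sink, bottleneck 5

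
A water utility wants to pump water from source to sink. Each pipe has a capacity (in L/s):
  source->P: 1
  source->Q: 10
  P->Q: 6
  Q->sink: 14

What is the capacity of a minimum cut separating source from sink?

11

Max flow = 11 (via 2 augmenting paths).
In the residual at optimum, the set reachable from source is {source}.
Cut edges: source->P (cap 1), source->Q (cap 10). Sum = 11.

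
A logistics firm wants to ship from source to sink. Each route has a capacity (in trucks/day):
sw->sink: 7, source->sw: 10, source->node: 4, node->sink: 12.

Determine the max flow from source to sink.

11

Augment source->node->sink: bottleneck 4. Total 4.
Augment source->sw->sink: bottleneck 7. Total 11.
No augmenting path remains in the residual graph.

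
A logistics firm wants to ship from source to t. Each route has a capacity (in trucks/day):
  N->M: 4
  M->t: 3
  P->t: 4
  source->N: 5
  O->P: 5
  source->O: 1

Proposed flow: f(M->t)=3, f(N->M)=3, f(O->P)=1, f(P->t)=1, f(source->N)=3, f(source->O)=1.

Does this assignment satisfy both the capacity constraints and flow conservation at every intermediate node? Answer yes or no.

Every edge has 0 ≤ f(e) ≤ cap(e).
At each intermediate node, inflow equals outflow.

Yes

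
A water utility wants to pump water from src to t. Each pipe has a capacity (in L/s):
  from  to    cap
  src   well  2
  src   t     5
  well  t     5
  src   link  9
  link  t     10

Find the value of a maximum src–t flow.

16

Augment src→t: bottleneck 5. Total 5.
Augment src→link→t: bottleneck 9. Total 14.
Augment src→well→t: bottleneck 2. Total 16.
No augmenting path remains in the residual graph.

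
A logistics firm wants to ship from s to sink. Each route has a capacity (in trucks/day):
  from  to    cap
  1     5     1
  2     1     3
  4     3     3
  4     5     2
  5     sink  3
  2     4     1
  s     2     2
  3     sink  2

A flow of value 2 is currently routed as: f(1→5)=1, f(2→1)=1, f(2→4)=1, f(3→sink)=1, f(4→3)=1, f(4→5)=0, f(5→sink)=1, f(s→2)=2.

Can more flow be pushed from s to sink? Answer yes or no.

Residual reachable from s: {s}; sink is not reachable.
Saturated cut: s→2 with total capacity 2 = current flow value. Flow is maximum.

No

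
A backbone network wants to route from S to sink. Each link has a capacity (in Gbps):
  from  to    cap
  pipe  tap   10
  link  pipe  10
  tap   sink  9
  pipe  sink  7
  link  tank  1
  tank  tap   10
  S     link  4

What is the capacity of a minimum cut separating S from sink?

4

Max flow = 4 (via 1 augmenting path).
In the residual at optimum, the set reachable from S is {S}.
Cut edges: S→link (cap 4). Sum = 4.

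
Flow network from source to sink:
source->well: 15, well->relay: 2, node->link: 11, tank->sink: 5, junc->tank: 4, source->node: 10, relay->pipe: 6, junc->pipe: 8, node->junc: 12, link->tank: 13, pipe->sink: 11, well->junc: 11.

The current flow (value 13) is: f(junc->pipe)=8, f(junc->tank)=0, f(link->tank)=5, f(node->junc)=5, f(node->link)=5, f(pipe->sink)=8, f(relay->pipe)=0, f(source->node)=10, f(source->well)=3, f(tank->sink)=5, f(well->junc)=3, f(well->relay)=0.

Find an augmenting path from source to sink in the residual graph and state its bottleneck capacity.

source->well->relay->pipe->sink, bottleneck 2

Residual along source->well->relay->pipe->sink: source->well: 12, well->relay: 2, relay->pipe: 6, pipe->sink: 3.
Bottleneck = min = 2.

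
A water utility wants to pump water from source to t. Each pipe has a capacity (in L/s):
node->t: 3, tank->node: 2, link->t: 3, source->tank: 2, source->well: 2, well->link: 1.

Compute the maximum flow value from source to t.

3

Augment source->tank->node->t: bottleneck 2. Total 2.
Augment source->well->link->t: bottleneck 1. Total 3.
No augmenting path remains in the residual graph.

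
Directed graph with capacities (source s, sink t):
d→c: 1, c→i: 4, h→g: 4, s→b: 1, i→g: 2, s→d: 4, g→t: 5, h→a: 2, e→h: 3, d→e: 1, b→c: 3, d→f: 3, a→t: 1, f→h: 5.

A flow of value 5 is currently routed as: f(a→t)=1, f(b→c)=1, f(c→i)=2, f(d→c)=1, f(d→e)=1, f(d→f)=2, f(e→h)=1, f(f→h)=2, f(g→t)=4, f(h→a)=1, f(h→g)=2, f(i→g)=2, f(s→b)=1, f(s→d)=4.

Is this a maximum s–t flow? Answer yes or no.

Yes

Residual reachable from s: {s}; t is not reachable.
Saturated cut: s→b, s→d with total capacity 5 = current flow value. Flow is maximum.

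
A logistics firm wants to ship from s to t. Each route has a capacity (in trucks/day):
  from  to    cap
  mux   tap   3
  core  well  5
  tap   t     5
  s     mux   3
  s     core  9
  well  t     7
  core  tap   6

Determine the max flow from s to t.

Augment s→core→well→t: bottleneck 5. Total 5.
Augment s→core→tap→t: bottleneck 4. Total 9.
Augment s→mux→tap→t: bottleneck 1. Total 10.
No augmenting path remains in the residual graph.

10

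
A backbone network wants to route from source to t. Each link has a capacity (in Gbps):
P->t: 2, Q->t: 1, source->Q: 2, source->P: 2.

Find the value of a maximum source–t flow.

3

Augment source->P->t: bottleneck 2. Total 2.
Augment source->Q->t: bottleneck 1. Total 3.
No augmenting path remains in the residual graph.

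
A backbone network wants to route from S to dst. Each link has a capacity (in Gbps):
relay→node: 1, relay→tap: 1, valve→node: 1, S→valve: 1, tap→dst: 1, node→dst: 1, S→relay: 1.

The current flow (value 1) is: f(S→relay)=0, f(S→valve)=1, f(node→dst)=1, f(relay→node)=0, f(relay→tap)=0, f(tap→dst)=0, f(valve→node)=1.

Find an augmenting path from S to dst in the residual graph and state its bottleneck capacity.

Residual along S→relay→tap→dst: S→relay: 1, relay→tap: 1, tap→dst: 1.
Bottleneck = min = 1.

S→relay→tap→dst, bottleneck 1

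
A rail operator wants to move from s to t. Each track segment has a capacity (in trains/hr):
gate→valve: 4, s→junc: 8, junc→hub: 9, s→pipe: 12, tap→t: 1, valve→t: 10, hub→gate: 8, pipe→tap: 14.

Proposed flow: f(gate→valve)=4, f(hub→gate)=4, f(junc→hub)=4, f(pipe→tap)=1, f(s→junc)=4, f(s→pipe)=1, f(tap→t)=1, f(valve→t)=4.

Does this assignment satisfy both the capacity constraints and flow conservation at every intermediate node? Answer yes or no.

Yes

Every edge has 0 ≤ f(e) ≤ cap(e).
At each intermediate node, inflow equals outflow.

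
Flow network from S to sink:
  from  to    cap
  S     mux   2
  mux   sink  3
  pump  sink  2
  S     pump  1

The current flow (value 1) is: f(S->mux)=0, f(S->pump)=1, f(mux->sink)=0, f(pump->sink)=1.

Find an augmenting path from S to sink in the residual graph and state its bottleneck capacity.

Residual along S->mux->sink: S->mux: 2, mux->sink: 3.
Bottleneck = min = 2.

S->mux->sink, bottleneck 2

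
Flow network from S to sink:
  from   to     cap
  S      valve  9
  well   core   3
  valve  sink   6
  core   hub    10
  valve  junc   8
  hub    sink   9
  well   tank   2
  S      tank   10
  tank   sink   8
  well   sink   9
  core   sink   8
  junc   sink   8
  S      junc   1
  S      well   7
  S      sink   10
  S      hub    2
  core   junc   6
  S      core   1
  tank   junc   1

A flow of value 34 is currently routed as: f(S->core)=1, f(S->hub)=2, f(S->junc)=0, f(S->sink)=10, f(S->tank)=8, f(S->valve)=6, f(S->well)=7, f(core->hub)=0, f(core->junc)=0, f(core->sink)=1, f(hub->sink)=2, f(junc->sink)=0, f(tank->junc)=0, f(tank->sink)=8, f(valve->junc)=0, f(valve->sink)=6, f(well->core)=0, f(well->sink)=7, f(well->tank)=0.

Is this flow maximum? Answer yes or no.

No

Residual path S->junc->sink has bottleneck 1 > 0.
Pushing 1 along it raises the flow to 35, so the given flow is not maximum.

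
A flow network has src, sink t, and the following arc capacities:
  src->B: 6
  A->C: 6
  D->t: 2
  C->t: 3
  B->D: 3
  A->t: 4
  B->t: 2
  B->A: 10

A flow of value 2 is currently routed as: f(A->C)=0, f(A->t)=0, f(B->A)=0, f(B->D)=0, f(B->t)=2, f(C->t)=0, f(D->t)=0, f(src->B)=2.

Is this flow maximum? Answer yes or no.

No

Residual path src->B->A->t has bottleneck 4 > 0.
Pushing 4 along it raises the flow to 6, so the given flow is not maximum.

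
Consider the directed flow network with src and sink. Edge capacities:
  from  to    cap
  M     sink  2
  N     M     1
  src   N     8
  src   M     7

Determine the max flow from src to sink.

Augment src->M->sink: bottleneck 2. Total 2.
No augmenting path remains in the residual graph.

2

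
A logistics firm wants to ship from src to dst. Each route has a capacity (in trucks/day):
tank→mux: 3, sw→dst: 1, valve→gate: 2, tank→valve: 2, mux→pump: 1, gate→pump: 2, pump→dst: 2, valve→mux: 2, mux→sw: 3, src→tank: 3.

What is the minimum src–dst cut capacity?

Max flow = 3 (via 3 augmenting paths).
In the residual at optimum, the set reachable from src is {src}.
Cut edges: src→tank (cap 3). Sum = 3.

3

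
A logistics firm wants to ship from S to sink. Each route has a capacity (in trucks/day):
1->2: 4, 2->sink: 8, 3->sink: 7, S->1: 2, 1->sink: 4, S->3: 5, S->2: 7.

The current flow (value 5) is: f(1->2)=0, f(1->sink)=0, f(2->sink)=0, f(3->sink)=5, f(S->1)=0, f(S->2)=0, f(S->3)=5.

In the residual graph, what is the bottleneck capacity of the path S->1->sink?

2

Residual capacities along the path: S->1: 2, 1->sink: 4.
Minimum is 2.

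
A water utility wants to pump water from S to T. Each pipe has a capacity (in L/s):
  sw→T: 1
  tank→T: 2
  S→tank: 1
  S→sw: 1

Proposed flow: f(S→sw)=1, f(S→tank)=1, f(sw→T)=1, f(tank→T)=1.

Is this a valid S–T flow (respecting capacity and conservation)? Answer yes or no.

Every edge has 0 ≤ f(e) ≤ cap(e).
At each intermediate node, inflow equals outflow.

Yes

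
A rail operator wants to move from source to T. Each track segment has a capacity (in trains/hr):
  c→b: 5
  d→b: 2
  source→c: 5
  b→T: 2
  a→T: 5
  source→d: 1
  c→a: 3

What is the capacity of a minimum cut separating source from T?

Max flow = 5 (via 2 augmenting paths).
In the residual at optimum, the set reachable from source is {b, c, d, source}.
Cut edges: c→a (cap 3), b→T (cap 2). Sum = 5.

5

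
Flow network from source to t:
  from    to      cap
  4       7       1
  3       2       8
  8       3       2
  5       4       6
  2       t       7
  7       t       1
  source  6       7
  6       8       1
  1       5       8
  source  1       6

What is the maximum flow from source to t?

2

Augment source→6→8→3→2→t: bottleneck 1. Total 1.
Augment source→1→5→4→7→t: bottleneck 1. Total 2.
No augmenting path remains in the residual graph.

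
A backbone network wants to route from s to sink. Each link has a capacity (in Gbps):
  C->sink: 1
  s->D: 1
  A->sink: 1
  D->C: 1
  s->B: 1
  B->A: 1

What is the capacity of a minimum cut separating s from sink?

2

Max flow = 2 (via 2 augmenting paths).
In the residual at optimum, the set reachable from s is {s}.
Cut edges: s->B (cap 1), s->D (cap 1). Sum = 2.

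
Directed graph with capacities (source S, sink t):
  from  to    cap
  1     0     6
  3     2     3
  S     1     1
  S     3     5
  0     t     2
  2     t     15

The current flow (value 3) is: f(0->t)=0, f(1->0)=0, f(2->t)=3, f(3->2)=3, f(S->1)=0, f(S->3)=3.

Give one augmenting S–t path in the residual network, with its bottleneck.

S->1->0->t, bottleneck 1

Residual along S->1->0->t: S->1: 1, 1->0: 6, 0->t: 2.
Bottleneck = min = 1.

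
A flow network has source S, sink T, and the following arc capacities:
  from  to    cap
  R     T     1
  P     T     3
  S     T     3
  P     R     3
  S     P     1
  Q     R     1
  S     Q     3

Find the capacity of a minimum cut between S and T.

Max flow = 5 (via 3 augmenting paths).
In the residual at optimum, the set reachable from S is {Q, S}.
Cut edges: S→P (cap 1), S→T (cap 3), Q→R (cap 1). Sum = 5.

5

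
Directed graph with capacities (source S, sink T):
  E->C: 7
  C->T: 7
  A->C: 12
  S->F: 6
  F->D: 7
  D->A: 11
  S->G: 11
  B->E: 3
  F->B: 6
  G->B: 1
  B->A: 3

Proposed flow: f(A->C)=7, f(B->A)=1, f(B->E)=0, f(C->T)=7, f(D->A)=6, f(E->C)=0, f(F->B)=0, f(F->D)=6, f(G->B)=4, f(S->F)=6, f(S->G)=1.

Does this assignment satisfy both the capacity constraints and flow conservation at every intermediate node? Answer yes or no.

No

Capacity violated on G->B: flow 4 > capacity 1.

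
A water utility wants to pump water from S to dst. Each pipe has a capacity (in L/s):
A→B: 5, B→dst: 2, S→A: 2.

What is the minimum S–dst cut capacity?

Max flow = 2 (via 1 augmenting path).
In the residual at optimum, the set reachable from S is {S}.
Cut edges: S→A (cap 2). Sum = 2.

2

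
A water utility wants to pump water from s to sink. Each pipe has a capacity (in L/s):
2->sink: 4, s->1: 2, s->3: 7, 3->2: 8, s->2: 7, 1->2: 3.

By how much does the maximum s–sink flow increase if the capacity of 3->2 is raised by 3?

0

Original max flow = 4.
Edge 3->2 does not cross the min cut (source side {1, 2, 3, s}), so extra capacity there cannot help.
New max flow = 4. Increase = 0.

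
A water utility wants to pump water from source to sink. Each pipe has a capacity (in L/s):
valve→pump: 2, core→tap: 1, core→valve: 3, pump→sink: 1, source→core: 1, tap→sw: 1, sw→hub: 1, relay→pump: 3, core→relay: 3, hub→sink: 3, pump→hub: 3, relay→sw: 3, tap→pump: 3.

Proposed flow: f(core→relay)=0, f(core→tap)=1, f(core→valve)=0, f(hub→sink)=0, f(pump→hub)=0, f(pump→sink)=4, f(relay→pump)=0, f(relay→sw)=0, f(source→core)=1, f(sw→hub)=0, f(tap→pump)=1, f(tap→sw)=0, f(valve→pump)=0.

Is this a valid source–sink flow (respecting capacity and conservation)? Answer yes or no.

No

Capacity violated on pump→sink: flow 4 > capacity 1.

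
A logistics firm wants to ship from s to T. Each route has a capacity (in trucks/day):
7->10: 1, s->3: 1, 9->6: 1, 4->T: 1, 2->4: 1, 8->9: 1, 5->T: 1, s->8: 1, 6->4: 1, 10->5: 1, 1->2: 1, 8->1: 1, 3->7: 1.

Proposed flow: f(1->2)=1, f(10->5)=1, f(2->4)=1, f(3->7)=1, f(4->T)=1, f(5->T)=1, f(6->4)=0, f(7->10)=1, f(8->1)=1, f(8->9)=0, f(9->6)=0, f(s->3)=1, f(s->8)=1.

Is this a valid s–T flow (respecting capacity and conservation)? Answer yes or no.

Every edge has 0 ≤ f(e) ≤ cap(e).
At each intermediate node, inflow equals outflow.

Yes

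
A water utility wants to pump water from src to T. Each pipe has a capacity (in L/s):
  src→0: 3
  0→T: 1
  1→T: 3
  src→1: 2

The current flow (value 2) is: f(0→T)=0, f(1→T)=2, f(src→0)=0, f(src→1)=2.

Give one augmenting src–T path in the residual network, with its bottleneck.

Residual along src→0→T: src→0: 3, 0→T: 1.
Bottleneck = min = 1.

src→0→T, bottleneck 1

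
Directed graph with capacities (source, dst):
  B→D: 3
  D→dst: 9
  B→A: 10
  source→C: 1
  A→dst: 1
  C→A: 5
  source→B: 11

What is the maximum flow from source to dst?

4

Augment source→C→A→dst: bottleneck 1. Total 1.
Augment source→B→D→dst: bottleneck 3. Total 4.
No augmenting path remains in the residual graph.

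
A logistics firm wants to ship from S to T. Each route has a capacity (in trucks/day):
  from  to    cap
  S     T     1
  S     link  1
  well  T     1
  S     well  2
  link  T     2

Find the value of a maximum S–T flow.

Augment S->T: bottleneck 1. Total 1.
Augment S->link->T: bottleneck 1. Total 2.
Augment S->well->T: bottleneck 1. Total 3.
No augmenting path remains in the residual graph.

3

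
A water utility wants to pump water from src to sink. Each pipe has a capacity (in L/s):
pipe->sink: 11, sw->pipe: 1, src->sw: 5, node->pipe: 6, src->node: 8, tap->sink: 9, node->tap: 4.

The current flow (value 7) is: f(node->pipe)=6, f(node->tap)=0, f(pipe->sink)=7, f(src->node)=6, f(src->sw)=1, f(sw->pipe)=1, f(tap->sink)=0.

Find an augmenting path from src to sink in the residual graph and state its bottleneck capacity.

Residual along src->node->tap->sink: src->node: 2, node->tap: 4, tap->sink: 9.
Bottleneck = min = 2.

src->node->tap->sink, bottleneck 2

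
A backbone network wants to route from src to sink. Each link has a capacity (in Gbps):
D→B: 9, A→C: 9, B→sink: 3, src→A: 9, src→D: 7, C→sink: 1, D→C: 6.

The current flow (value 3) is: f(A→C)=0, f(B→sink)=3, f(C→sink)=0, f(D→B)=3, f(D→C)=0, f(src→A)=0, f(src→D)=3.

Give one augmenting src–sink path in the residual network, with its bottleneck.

src→D→C→sink, bottleneck 1

Residual along src→D→C→sink: src→D: 4, D→C: 6, C→sink: 1.
Bottleneck = min = 1.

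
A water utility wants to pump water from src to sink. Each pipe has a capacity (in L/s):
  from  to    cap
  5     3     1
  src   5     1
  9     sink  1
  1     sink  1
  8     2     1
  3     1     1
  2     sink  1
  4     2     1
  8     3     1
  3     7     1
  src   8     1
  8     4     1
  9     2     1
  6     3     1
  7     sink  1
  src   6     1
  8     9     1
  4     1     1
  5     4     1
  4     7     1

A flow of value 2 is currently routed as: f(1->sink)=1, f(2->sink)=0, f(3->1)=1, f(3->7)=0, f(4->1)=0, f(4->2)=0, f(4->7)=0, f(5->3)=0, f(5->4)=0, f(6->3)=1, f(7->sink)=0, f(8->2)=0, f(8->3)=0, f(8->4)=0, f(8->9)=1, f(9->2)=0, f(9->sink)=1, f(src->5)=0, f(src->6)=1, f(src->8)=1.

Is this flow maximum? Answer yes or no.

Residual path src->5->3->7->sink has bottleneck 1 > 0.
Pushing 1 along it raises the flow to 3, so the given flow is not maximum.

No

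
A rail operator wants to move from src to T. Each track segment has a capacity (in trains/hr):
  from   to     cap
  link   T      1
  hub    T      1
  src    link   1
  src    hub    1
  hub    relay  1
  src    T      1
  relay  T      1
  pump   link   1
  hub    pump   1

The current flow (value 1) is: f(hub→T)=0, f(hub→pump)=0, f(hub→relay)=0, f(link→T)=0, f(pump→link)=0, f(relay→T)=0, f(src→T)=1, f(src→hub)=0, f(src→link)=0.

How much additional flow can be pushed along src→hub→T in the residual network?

Residual capacities along the path: src→hub: 1, hub→T: 1.
Minimum is 1.

1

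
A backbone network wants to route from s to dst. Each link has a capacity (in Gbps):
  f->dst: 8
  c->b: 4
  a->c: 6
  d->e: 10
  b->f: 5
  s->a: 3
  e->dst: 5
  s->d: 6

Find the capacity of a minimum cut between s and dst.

8

Max flow = 8 (via 2 augmenting paths).
In the residual at optimum, the set reachable from s is {d, e, s}.
Cut edges: s->a (cap 3), e->dst (cap 5). Sum = 8.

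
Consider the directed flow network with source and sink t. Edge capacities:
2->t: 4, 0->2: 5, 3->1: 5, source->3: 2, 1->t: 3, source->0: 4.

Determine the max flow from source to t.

Augment source->0->2->t: bottleneck 4. Total 4.
Augment source->3->1->t: bottleneck 2. Total 6.
No augmenting path remains in the residual graph.

6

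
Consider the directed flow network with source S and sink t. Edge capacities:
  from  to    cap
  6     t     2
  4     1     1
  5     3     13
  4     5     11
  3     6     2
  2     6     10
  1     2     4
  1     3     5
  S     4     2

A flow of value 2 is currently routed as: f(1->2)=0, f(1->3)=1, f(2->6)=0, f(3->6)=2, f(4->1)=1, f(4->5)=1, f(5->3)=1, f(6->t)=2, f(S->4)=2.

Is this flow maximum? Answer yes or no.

Yes

Residual reachable from S: {S}; t is not reachable.
Saturated cut: S->4 with total capacity 2 = current flow value. Flow is maximum.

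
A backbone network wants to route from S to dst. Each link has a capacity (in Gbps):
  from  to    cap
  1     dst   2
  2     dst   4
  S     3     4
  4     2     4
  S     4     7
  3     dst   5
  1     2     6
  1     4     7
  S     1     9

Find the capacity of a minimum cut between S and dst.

10

Max flow = 10 (via 3 augmenting paths).
In the residual at optimum, the set reachable from S is {1, 2, 4, S}.
Cut edges: S->3 (cap 4), 1->dst (cap 2), 2->dst (cap 4). Sum = 10.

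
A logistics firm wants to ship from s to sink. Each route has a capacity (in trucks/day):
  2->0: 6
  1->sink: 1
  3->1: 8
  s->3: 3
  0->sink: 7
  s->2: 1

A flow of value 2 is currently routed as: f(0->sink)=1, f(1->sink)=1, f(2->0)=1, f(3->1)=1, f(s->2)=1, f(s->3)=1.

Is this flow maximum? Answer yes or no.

Residual reachable from s: {1, 3, s}; sink is not reachable.
Saturated cut: s->2, 1->sink with total capacity 2 = current flow value. Flow is maximum.

Yes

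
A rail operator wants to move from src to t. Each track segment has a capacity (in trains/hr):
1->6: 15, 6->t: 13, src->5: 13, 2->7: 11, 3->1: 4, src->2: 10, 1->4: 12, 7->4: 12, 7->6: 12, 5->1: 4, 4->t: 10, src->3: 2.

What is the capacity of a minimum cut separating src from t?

Max flow = 16 (via 4 augmenting paths).
In the residual at optimum, the set reachable from src is {5, src}.
Cut edges: src->2 (cap 10), src->3 (cap 2), 5->1 (cap 4). Sum = 16.

16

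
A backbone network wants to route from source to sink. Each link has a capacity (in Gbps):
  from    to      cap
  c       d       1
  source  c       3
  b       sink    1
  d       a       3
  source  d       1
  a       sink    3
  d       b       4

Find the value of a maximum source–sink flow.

Augment source->d->b->sink: bottleneck 1. Total 1.
Augment source->c->d->a->sink: bottleneck 1. Total 2.
No augmenting path remains in the residual graph.

2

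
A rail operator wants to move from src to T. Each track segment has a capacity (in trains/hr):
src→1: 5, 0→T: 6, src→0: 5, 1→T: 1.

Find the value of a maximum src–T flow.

6

Augment src→1→T: bottleneck 1. Total 1.
Augment src→0→T: bottleneck 5. Total 6.
No augmenting path remains in the residual graph.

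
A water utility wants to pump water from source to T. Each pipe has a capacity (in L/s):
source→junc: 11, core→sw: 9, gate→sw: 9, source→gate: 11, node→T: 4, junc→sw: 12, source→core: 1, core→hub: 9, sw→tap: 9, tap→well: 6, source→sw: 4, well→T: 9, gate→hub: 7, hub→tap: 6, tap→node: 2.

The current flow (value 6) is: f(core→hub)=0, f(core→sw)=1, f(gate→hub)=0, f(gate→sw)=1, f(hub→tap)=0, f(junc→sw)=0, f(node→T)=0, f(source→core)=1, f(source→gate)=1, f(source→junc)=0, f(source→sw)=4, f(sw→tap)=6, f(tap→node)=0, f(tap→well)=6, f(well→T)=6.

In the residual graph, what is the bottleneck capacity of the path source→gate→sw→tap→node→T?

Residual capacities along the path: source→gate: 10, gate→sw: 8, sw→tap: 3, tap→node: 2, node→T: 4.
Minimum is 2.

2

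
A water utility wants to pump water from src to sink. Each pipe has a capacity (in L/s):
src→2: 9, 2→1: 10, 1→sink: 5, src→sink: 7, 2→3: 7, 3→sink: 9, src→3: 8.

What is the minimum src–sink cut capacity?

Max flow = 21 (via 4 augmenting paths).
In the residual at optimum, the set reachable from src is {1, 2, 3, src}.
Cut edges: src→sink (cap 7), 1→sink (cap 5), 3→sink (cap 9). Sum = 21.

21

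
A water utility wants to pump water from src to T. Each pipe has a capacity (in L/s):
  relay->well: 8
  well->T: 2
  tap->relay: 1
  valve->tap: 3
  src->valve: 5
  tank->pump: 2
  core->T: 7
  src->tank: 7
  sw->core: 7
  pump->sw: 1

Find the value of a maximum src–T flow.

Augment src->valve->tap->relay->well->T: bottleneck 1. Total 1.
Augment src->tank->pump->sw->core->T: bottleneck 1. Total 2.
No augmenting path remains in the residual graph.

2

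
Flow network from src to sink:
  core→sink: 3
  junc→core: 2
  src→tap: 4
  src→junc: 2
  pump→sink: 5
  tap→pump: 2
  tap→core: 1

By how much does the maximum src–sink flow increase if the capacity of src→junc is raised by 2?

0

Original max flow = 5.
Even with extra capacity on src→junc, another cut of capacity 5 remains binding.
New max flow = 5. Increase = 0.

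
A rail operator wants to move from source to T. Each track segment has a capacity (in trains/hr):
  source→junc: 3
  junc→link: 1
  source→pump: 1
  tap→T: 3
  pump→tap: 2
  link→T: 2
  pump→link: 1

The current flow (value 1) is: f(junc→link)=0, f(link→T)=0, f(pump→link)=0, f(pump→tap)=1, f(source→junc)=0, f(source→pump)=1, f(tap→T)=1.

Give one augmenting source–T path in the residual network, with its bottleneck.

source→junc→link→T, bottleneck 1

Residual along source→junc→link→T: source→junc: 3, junc→link: 1, link→T: 2.
Bottleneck = min = 1.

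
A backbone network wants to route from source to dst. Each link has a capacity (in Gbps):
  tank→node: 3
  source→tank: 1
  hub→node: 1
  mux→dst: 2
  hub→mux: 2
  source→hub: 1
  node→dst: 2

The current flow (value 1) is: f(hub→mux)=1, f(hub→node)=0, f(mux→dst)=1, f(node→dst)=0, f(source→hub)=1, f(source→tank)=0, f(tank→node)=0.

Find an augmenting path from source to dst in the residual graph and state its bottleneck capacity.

source→tank→node→dst, bottleneck 1

Residual along source→tank→node→dst: source→tank: 1, tank→node: 3, node→dst: 2.
Bottleneck = min = 1.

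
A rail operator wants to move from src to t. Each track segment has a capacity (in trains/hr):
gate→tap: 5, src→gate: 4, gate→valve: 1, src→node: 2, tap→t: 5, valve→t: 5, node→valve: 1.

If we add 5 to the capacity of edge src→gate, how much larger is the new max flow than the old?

2

Original max flow = 5.
After raising cap(src→gate), augmenting paths through that edge carry 2 more units.
New max flow = 7. Increase = 2.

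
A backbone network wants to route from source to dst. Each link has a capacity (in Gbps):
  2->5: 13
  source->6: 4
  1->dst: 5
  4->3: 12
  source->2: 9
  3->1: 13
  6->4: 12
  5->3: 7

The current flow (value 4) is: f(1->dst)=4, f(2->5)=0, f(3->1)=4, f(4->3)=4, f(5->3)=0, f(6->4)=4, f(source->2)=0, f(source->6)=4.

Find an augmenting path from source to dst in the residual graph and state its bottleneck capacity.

source->2->5->3->1->dst, bottleneck 1

Residual along source->2->5->3->1->dst: source->2: 9, 2->5: 13, 5->3: 7, 3->1: 9, 1->dst: 1.
Bottleneck = min = 1.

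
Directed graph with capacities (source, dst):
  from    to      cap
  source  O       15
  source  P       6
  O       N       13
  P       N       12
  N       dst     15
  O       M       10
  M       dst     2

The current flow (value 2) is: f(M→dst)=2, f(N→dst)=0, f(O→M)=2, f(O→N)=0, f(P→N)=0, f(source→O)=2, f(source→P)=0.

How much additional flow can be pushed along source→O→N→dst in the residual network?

13

Residual capacities along the path: source→O: 13, O→N: 13, N→dst: 15.
Minimum is 13.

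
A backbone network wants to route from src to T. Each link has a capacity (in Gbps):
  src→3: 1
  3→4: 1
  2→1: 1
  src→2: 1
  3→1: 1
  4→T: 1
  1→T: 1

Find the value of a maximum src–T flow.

Augment src→3→4→T: bottleneck 1. Total 1.
Augment src→2→1→T: bottleneck 1. Total 2.
No augmenting path remains in the residual graph.

2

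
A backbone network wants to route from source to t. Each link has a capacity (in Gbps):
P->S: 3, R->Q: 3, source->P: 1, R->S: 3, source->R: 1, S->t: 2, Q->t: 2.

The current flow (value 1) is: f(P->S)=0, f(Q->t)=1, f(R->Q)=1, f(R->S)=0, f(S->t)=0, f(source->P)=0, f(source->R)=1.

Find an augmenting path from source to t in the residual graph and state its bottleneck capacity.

source->P->S->t, bottleneck 1

Residual along source->P->S->t: source->P: 1, P->S: 3, S->t: 2.
Bottleneck = min = 1.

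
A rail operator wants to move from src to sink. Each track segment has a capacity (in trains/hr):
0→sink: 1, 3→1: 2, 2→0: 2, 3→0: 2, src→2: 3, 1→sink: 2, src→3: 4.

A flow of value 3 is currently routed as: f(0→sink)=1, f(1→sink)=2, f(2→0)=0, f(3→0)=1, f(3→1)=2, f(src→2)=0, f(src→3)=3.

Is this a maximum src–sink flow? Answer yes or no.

Residual reachable from src: {0, 2, 3, src}; sink is not reachable.
Saturated cut: 3→1, 0→sink with total capacity 3 = current flow value. Flow is maximum.

Yes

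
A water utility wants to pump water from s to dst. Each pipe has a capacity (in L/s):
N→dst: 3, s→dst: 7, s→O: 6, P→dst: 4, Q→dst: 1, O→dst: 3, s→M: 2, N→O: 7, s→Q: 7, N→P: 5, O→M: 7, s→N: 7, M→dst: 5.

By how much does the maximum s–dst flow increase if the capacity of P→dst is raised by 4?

Original max flow = 23.
Edge P→dst does not cross the min cut (source side {Q, s}), so extra capacity there cannot help.
New max flow = 23. Increase = 0.

0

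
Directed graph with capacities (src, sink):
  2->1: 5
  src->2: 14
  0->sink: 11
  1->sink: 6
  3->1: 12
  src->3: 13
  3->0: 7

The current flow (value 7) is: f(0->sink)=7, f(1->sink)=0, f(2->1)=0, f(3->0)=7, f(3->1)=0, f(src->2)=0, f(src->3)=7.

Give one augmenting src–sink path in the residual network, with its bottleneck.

Residual along src->3->1->sink: src->3: 6, 3->1: 12, 1->sink: 6.
Bottleneck = min = 6.

src->3->1->sink, bottleneck 6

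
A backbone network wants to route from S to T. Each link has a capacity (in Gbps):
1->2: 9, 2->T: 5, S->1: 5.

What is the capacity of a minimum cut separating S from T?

5

Max flow = 5 (via 1 augmenting path).
In the residual at optimum, the set reachable from S is {S}.
Cut edges: S->1 (cap 5). Sum = 5.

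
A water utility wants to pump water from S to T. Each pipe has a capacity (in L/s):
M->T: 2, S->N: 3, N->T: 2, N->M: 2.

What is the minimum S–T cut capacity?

Max flow = 3 (via 2 augmenting paths).
In the residual at optimum, the set reachable from S is {S}.
Cut edges: S->N (cap 3). Sum = 3.

3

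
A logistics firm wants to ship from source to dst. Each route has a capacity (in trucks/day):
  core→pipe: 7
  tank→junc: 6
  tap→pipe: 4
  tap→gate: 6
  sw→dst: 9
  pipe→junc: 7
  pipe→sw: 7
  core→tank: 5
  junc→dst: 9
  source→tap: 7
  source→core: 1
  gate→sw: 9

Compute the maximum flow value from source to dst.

8

Augment source→tap→gate→sw→dst: bottleneck 6. Total 6.
Augment source→tap→pipe→sw→dst: bottleneck 1. Total 7.
Augment source→core→pipe→sw→dst: bottleneck 1. Total 8.
No augmenting path remains in the residual graph.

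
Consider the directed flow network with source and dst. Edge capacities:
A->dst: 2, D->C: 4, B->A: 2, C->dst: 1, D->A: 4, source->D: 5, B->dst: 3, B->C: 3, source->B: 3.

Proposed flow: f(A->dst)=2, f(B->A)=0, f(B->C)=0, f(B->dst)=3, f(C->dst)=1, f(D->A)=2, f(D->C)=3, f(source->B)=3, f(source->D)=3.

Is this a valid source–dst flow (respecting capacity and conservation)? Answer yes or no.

Conservation fails at D: inflow 3 ≠ outflow 5.

No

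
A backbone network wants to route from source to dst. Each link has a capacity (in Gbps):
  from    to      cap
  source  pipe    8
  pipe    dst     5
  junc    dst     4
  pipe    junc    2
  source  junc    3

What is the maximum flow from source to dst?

9

Augment source->pipe->dst: bottleneck 5. Total 5.
Augment source->junc->dst: bottleneck 3. Total 8.
Augment source->pipe->junc->dst: bottleneck 1. Total 9.
No augmenting path remains in the residual graph.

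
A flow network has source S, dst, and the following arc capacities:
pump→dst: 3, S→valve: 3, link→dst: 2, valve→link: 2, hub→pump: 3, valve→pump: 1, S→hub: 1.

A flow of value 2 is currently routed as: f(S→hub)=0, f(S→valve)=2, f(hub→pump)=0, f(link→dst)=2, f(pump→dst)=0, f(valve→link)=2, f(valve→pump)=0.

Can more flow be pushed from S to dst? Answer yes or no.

Yes

Residual path S→valve→pump→dst has bottleneck 1 > 0.
Pushing 1 along it raises the flow to 3, so the given flow is not maximum.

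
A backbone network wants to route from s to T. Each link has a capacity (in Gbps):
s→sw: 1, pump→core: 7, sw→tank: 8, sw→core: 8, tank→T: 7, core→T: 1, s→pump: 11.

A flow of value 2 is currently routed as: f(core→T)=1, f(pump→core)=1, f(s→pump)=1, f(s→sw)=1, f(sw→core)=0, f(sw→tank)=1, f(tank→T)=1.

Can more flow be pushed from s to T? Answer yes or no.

Residual reachable from s: {core, pump, s}; T is not reachable.
Saturated cut: s→sw, core→T with total capacity 2 = current flow value. Flow is maximum.

No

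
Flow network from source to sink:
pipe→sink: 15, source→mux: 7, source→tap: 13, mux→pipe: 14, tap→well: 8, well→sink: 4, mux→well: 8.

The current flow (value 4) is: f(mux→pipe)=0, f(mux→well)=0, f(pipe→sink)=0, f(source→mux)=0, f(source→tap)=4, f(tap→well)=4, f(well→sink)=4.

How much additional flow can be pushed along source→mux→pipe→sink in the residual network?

Residual capacities along the path: source→mux: 7, mux→pipe: 14, pipe→sink: 15.
Minimum is 7.

7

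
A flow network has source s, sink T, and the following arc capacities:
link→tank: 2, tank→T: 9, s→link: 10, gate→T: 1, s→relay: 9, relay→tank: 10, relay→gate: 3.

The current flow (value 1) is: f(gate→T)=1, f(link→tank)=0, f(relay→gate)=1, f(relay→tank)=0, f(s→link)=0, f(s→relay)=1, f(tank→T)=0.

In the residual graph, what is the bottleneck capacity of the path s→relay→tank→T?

8

Residual capacities along the path: s→relay: 8, relay→tank: 10, tank→T: 9.
Minimum is 8.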